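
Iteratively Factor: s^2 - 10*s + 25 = (s - 5)*(s - 5)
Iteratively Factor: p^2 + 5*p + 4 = (p + 1)*(p + 4)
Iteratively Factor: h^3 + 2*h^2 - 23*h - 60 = (h + 3)*(h^2 - h - 20) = (h + 3)*(h + 4)*(h - 5)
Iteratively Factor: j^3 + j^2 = (j)*(j^2 + j) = j*(j + 1)*(j)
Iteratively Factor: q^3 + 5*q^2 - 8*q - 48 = (q + 4)*(q^2 + q - 12) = (q + 4)^2*(q - 3)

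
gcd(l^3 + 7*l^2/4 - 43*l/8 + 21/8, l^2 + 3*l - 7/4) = l + 7/2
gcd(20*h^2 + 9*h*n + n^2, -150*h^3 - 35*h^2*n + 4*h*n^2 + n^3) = 5*h + n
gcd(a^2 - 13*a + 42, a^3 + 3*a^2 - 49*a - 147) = a - 7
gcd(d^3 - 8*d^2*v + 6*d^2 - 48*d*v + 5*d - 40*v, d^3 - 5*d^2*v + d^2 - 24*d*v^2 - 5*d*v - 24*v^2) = -d^2 + 8*d*v - d + 8*v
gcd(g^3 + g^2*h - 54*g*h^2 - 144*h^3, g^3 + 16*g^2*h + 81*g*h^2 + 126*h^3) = g^2 + 9*g*h + 18*h^2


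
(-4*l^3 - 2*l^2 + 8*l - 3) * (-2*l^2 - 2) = 8*l^5 + 4*l^4 - 8*l^3 + 10*l^2 - 16*l + 6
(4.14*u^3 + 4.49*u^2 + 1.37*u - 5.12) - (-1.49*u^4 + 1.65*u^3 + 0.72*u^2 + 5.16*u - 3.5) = 1.49*u^4 + 2.49*u^3 + 3.77*u^2 - 3.79*u - 1.62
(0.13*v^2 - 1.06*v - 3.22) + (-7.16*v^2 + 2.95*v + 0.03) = -7.03*v^2 + 1.89*v - 3.19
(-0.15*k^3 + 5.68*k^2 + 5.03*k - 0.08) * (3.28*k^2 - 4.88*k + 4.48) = -0.492*k^5 + 19.3624*k^4 - 11.892*k^3 + 0.637599999999999*k^2 + 22.9248*k - 0.3584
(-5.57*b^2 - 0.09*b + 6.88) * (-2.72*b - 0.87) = 15.1504*b^3 + 5.0907*b^2 - 18.6353*b - 5.9856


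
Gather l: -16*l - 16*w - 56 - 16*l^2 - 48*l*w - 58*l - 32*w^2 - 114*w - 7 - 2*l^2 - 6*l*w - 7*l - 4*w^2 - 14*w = -18*l^2 + l*(-54*w - 81) - 36*w^2 - 144*w - 63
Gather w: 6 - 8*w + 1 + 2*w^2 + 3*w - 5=2*w^2 - 5*w + 2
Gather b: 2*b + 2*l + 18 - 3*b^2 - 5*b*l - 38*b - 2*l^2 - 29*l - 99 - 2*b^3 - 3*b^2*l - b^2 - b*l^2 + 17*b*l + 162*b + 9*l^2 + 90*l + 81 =-2*b^3 + b^2*(-3*l - 4) + b*(-l^2 + 12*l + 126) + 7*l^2 + 63*l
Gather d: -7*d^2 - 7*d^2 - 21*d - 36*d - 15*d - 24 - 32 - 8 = -14*d^2 - 72*d - 64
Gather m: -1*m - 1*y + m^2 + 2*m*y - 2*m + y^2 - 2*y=m^2 + m*(2*y - 3) + y^2 - 3*y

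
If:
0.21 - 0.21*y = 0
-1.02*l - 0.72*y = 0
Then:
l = -0.71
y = 1.00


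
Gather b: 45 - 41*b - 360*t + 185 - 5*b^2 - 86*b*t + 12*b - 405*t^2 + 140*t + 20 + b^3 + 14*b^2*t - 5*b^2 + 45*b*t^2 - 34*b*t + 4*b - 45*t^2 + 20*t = b^3 + b^2*(14*t - 10) + b*(45*t^2 - 120*t - 25) - 450*t^2 - 200*t + 250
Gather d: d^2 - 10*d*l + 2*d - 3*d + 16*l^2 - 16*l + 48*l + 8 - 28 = d^2 + d*(-10*l - 1) + 16*l^2 + 32*l - 20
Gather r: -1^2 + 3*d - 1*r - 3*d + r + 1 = 0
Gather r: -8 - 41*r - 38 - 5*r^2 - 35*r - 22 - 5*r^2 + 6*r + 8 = -10*r^2 - 70*r - 60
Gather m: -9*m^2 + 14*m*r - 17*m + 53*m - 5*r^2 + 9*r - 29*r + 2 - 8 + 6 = -9*m^2 + m*(14*r + 36) - 5*r^2 - 20*r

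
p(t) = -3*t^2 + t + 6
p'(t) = 1 - 6*t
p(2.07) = -4.78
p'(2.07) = -11.42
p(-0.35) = 5.28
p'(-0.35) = 3.10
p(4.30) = -45.17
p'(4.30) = -24.80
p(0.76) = 5.03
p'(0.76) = -3.56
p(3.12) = -20.08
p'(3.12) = -17.72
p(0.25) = 6.06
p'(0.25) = -0.50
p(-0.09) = 5.89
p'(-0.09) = 1.54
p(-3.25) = -28.94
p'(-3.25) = 20.50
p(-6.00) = -108.00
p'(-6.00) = 37.00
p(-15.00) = -684.00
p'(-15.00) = 91.00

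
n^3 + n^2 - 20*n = n*(n - 4)*(n + 5)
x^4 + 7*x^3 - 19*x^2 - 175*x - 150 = (x - 5)*(x + 1)*(x + 5)*(x + 6)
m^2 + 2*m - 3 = (m - 1)*(m + 3)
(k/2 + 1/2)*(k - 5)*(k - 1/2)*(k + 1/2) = k^4/2 - 2*k^3 - 21*k^2/8 + k/2 + 5/8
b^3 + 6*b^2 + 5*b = b*(b + 1)*(b + 5)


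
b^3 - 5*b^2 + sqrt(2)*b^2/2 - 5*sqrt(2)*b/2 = b*(b - 5)*(b + sqrt(2)/2)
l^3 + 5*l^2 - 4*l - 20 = (l - 2)*(l + 2)*(l + 5)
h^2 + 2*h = h*(h + 2)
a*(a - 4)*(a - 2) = a^3 - 6*a^2 + 8*a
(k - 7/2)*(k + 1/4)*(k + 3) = k^3 - k^2/4 - 85*k/8 - 21/8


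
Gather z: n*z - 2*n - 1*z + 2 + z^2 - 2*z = -2*n + z^2 + z*(n - 3) + 2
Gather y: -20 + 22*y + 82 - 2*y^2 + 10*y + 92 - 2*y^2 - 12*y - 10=-4*y^2 + 20*y + 144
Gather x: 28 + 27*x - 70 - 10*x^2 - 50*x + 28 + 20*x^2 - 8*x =10*x^2 - 31*x - 14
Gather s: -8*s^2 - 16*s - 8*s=-8*s^2 - 24*s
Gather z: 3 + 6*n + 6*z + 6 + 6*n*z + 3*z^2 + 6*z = 6*n + 3*z^2 + z*(6*n + 12) + 9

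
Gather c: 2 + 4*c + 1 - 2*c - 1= 2*c + 2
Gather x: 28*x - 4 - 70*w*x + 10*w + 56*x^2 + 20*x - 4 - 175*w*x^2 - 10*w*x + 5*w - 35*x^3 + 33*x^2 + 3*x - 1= 15*w - 35*x^3 + x^2*(89 - 175*w) + x*(51 - 80*w) - 9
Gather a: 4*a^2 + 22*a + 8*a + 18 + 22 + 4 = 4*a^2 + 30*a + 44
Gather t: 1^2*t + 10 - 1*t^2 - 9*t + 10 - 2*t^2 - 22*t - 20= -3*t^2 - 30*t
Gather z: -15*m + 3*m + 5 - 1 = 4 - 12*m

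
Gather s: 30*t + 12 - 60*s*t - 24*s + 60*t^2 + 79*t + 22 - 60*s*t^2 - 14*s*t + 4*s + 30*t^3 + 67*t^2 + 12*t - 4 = s*(-60*t^2 - 74*t - 20) + 30*t^3 + 127*t^2 + 121*t + 30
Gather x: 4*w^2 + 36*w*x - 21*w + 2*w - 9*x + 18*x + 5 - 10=4*w^2 - 19*w + x*(36*w + 9) - 5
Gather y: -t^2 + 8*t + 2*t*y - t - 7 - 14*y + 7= -t^2 + 7*t + y*(2*t - 14)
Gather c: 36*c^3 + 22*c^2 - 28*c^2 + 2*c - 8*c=36*c^3 - 6*c^2 - 6*c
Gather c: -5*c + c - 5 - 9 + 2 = -4*c - 12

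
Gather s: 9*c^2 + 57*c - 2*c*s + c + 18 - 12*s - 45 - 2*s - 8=9*c^2 + 58*c + s*(-2*c - 14) - 35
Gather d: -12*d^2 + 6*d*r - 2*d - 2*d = -12*d^2 + d*(6*r - 4)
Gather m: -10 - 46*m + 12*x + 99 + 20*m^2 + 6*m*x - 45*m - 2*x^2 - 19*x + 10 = 20*m^2 + m*(6*x - 91) - 2*x^2 - 7*x + 99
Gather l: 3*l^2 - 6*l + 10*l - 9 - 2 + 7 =3*l^2 + 4*l - 4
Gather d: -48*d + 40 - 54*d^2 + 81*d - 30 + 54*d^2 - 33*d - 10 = 0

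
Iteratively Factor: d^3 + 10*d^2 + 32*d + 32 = (d + 4)*(d^2 + 6*d + 8) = (d + 4)^2*(d + 2)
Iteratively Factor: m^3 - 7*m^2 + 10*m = (m)*(m^2 - 7*m + 10) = m*(m - 5)*(m - 2)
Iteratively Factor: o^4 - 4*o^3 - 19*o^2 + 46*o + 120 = (o - 4)*(o^3 - 19*o - 30) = (o - 5)*(o - 4)*(o^2 + 5*o + 6) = (o - 5)*(o - 4)*(o + 3)*(o + 2)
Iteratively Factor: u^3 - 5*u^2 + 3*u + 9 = (u - 3)*(u^2 - 2*u - 3) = (u - 3)*(u + 1)*(u - 3)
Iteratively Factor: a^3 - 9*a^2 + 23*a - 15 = (a - 3)*(a^2 - 6*a + 5) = (a - 5)*(a - 3)*(a - 1)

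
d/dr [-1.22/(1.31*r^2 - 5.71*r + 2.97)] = (3.1964*r - 6.9662)/(1.31*r^2 - 5.71*r + 2.97)^2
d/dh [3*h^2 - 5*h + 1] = 6*h - 5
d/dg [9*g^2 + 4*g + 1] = 18*g + 4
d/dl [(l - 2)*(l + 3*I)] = 2*l - 2 + 3*I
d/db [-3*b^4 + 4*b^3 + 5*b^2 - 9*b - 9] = -12*b^3 + 12*b^2 + 10*b - 9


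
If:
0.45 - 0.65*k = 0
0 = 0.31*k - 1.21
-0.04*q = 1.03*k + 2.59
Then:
No Solution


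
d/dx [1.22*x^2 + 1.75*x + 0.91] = 2.44*x + 1.75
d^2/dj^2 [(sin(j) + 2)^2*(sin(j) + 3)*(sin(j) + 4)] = -16*sin(j)^4 - 99*sin(j)^3 - 164*sin(j)^2 - 10*sin(j) + 88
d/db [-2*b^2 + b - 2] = 1 - 4*b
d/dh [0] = 0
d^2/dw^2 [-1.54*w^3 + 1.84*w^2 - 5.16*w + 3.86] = 3.68 - 9.24*w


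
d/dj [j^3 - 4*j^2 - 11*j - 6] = 3*j^2 - 8*j - 11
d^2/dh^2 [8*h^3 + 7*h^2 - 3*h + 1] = 48*h + 14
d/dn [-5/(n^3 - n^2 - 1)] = 5*n*(3*n - 2)/(-n^3 + n^2 + 1)^2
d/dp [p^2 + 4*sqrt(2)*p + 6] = 2*p + 4*sqrt(2)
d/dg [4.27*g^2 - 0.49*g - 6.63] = 8.54*g - 0.49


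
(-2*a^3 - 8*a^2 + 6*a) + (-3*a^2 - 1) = -2*a^3 - 11*a^2 + 6*a - 1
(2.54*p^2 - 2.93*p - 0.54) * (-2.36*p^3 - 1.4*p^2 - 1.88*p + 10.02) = -5.9944*p^5 + 3.3588*p^4 + 0.6012*p^3 + 31.7152*p^2 - 28.3434*p - 5.4108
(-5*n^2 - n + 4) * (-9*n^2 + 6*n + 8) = 45*n^4 - 21*n^3 - 82*n^2 + 16*n + 32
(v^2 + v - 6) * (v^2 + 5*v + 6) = v^4 + 6*v^3 + 5*v^2 - 24*v - 36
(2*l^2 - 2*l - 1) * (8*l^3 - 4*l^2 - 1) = 16*l^5 - 24*l^4 + 2*l^2 + 2*l + 1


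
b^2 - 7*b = b*(b - 7)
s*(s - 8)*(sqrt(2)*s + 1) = sqrt(2)*s^3 - 8*sqrt(2)*s^2 + s^2 - 8*s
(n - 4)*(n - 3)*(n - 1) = n^3 - 8*n^2 + 19*n - 12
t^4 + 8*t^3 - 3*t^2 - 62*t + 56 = (t - 2)*(t - 1)*(t + 4)*(t + 7)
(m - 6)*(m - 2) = m^2 - 8*m + 12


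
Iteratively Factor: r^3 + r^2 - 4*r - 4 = (r - 2)*(r^2 + 3*r + 2) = (r - 2)*(r + 2)*(r + 1)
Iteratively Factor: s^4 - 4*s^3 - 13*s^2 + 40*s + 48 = (s + 3)*(s^3 - 7*s^2 + 8*s + 16) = (s - 4)*(s + 3)*(s^2 - 3*s - 4) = (s - 4)^2*(s + 3)*(s + 1)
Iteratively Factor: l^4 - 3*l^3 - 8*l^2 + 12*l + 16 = (l - 4)*(l^3 + l^2 - 4*l - 4) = (l - 4)*(l + 2)*(l^2 - l - 2) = (l - 4)*(l + 1)*(l + 2)*(l - 2)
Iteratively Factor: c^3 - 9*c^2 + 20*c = (c - 4)*(c^2 - 5*c) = (c - 5)*(c - 4)*(c)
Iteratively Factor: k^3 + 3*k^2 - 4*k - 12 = (k - 2)*(k^2 + 5*k + 6) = (k - 2)*(k + 3)*(k + 2)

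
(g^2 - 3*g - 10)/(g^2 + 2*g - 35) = (g + 2)/(g + 7)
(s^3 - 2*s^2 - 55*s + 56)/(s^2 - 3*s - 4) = (-s^3 + 2*s^2 + 55*s - 56)/(-s^2 + 3*s + 4)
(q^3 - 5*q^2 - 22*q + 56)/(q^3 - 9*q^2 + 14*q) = (q + 4)/q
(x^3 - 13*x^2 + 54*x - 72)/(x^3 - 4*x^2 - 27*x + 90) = (x - 4)/(x + 5)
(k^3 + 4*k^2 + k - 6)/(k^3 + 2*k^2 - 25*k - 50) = (k^2 + 2*k - 3)/(k^2 - 25)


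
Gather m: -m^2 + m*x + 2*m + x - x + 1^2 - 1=-m^2 + m*(x + 2)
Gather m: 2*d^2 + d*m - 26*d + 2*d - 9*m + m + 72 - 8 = 2*d^2 - 24*d + m*(d - 8) + 64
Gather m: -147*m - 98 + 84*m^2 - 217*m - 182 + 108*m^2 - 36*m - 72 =192*m^2 - 400*m - 352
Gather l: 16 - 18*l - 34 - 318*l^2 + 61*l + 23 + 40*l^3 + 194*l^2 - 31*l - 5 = 40*l^3 - 124*l^2 + 12*l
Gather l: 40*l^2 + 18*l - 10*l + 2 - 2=40*l^2 + 8*l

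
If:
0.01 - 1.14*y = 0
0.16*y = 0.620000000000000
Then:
No Solution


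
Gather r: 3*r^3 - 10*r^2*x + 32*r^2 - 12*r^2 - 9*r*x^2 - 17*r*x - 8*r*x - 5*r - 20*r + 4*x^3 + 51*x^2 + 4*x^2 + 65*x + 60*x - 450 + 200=3*r^3 + r^2*(20 - 10*x) + r*(-9*x^2 - 25*x - 25) + 4*x^3 + 55*x^2 + 125*x - 250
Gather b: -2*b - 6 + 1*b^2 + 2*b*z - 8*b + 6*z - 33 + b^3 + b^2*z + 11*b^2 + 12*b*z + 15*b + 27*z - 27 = b^3 + b^2*(z + 12) + b*(14*z + 5) + 33*z - 66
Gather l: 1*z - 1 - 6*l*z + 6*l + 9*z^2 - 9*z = l*(6 - 6*z) + 9*z^2 - 8*z - 1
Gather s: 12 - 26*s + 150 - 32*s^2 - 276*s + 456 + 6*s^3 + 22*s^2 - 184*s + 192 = 6*s^3 - 10*s^2 - 486*s + 810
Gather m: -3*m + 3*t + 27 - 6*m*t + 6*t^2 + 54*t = m*(-6*t - 3) + 6*t^2 + 57*t + 27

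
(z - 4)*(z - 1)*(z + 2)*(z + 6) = z^4 + 3*z^3 - 24*z^2 - 28*z + 48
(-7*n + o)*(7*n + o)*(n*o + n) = -49*n^3*o - 49*n^3 + n*o^3 + n*o^2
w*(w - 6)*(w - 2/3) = w^3 - 20*w^2/3 + 4*w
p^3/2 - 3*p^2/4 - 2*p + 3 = (p/2 + 1)*(p - 2)*(p - 3/2)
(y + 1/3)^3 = y^3 + y^2 + y/3 + 1/27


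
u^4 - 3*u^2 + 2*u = u*(u - 1)^2*(u + 2)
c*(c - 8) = c^2 - 8*c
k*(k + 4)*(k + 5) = k^3 + 9*k^2 + 20*k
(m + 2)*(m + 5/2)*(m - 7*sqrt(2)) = m^3 - 7*sqrt(2)*m^2 + 9*m^2/2 - 63*sqrt(2)*m/2 + 5*m - 35*sqrt(2)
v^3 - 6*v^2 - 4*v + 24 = (v - 6)*(v - 2)*(v + 2)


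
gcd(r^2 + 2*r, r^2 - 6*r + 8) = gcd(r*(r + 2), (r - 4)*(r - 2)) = 1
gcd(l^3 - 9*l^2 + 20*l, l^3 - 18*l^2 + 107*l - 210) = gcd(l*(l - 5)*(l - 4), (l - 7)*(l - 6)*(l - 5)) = l - 5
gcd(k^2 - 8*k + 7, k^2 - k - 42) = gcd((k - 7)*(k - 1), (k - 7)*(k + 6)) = k - 7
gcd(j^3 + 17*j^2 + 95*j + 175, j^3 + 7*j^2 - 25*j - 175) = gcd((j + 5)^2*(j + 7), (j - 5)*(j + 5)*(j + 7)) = j^2 + 12*j + 35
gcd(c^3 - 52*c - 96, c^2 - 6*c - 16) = c^2 - 6*c - 16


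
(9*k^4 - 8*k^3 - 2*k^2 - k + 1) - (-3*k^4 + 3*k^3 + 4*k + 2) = 12*k^4 - 11*k^3 - 2*k^2 - 5*k - 1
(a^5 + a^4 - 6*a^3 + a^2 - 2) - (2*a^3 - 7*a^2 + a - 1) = a^5 + a^4 - 8*a^3 + 8*a^2 - a - 1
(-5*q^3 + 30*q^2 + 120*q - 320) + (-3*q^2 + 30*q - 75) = -5*q^3 + 27*q^2 + 150*q - 395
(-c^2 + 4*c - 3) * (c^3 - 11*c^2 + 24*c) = -c^5 + 15*c^4 - 71*c^3 + 129*c^2 - 72*c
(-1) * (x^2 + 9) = -x^2 - 9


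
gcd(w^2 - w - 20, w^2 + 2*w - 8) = w + 4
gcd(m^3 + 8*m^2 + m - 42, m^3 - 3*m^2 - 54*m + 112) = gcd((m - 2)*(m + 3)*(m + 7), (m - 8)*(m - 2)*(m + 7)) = m^2 + 5*m - 14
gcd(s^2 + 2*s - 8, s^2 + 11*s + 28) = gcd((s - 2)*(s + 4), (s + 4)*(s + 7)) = s + 4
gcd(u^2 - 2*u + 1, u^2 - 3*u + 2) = u - 1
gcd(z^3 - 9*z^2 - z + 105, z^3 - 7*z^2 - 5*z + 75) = z^2 - 2*z - 15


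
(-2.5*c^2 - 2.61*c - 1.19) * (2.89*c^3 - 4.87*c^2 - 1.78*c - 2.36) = -7.225*c^5 + 4.6321*c^4 + 13.7216*c^3 + 16.3411*c^2 + 8.2778*c + 2.8084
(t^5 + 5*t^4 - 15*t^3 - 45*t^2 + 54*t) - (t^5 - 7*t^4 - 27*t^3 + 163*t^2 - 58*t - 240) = 12*t^4 + 12*t^3 - 208*t^2 + 112*t + 240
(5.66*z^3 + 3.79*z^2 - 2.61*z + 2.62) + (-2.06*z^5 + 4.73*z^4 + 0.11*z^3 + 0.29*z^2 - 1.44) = -2.06*z^5 + 4.73*z^4 + 5.77*z^3 + 4.08*z^2 - 2.61*z + 1.18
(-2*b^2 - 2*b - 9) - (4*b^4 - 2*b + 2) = -4*b^4 - 2*b^2 - 11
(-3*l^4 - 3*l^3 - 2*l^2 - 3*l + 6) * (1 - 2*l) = 6*l^5 + 3*l^4 + l^3 + 4*l^2 - 15*l + 6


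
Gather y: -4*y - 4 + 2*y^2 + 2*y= 2*y^2 - 2*y - 4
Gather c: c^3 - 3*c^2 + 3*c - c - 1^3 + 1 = c^3 - 3*c^2 + 2*c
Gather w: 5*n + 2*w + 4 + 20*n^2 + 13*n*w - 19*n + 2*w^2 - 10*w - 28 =20*n^2 - 14*n + 2*w^2 + w*(13*n - 8) - 24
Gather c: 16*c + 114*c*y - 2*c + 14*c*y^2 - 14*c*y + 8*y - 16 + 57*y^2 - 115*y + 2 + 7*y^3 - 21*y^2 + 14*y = c*(14*y^2 + 100*y + 14) + 7*y^3 + 36*y^2 - 93*y - 14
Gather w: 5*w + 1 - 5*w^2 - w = -5*w^2 + 4*w + 1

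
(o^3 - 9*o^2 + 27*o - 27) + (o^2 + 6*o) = o^3 - 8*o^2 + 33*o - 27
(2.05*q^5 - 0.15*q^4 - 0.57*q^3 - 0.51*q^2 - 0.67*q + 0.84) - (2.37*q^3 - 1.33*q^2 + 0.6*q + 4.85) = 2.05*q^5 - 0.15*q^4 - 2.94*q^3 + 0.82*q^2 - 1.27*q - 4.01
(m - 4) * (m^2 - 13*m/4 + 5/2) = m^3 - 29*m^2/4 + 31*m/2 - 10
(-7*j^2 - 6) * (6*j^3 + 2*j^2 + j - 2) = -42*j^5 - 14*j^4 - 43*j^3 + 2*j^2 - 6*j + 12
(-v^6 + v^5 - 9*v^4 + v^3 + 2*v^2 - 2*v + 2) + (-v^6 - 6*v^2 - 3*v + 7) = -2*v^6 + v^5 - 9*v^4 + v^3 - 4*v^2 - 5*v + 9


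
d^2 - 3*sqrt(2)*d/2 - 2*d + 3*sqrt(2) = (d - 2)*(d - 3*sqrt(2)/2)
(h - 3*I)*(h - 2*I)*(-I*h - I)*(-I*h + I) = -h^4 + 5*I*h^3 + 7*h^2 - 5*I*h - 6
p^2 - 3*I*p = p*(p - 3*I)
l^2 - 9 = (l - 3)*(l + 3)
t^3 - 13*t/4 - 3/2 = (t - 2)*(t + 1/2)*(t + 3/2)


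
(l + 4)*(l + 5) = l^2 + 9*l + 20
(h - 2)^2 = h^2 - 4*h + 4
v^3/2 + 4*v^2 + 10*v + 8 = (v/2 + 1)*(v + 2)*(v + 4)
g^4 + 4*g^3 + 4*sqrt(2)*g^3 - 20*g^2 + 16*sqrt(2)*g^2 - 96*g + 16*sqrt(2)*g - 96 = (g + 2)^2*(g - 2*sqrt(2))*(g + 6*sqrt(2))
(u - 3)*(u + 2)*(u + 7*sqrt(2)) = u^3 - u^2 + 7*sqrt(2)*u^2 - 7*sqrt(2)*u - 6*u - 42*sqrt(2)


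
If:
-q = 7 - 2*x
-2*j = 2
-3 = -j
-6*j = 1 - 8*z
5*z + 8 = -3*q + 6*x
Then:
No Solution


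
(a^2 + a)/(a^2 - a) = (a + 1)/(a - 1)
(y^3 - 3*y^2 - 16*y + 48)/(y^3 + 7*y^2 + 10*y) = (y^3 - 3*y^2 - 16*y + 48)/(y*(y^2 + 7*y + 10))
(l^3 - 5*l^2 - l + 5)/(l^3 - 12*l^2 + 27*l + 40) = (l - 1)/(l - 8)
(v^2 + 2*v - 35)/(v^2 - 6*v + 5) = (v + 7)/(v - 1)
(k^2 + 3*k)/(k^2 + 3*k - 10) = k*(k + 3)/(k^2 + 3*k - 10)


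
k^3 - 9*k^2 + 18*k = k*(k - 6)*(k - 3)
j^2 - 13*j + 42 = (j - 7)*(j - 6)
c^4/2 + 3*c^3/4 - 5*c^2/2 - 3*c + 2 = (c/2 + 1)*(c - 2)*(c - 1/2)*(c + 2)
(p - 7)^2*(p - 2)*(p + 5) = p^4 - 11*p^3 - 3*p^2 + 287*p - 490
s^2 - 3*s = s*(s - 3)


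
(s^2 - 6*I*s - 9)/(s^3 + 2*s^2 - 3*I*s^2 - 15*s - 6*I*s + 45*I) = (s - 3*I)/(s^2 + 2*s - 15)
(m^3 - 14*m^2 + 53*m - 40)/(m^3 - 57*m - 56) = (m^2 - 6*m + 5)/(m^2 + 8*m + 7)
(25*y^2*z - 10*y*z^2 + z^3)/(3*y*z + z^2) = (25*y^2 - 10*y*z + z^2)/(3*y + z)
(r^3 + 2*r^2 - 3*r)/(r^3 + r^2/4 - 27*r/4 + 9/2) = 4*r*(r - 1)/(4*r^2 - 11*r + 6)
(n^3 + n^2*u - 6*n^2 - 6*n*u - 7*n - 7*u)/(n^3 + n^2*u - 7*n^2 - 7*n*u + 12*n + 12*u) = (n^2 - 6*n - 7)/(n^2 - 7*n + 12)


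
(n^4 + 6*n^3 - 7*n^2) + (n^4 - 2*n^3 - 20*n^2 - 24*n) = 2*n^4 + 4*n^3 - 27*n^2 - 24*n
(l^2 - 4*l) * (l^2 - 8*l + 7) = l^4 - 12*l^3 + 39*l^2 - 28*l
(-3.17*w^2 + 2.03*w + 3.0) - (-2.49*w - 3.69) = -3.17*w^2 + 4.52*w + 6.69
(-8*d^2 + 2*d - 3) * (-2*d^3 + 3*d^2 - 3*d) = 16*d^5 - 28*d^4 + 36*d^3 - 15*d^2 + 9*d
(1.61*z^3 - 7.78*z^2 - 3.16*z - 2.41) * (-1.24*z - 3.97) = -1.9964*z^4 + 3.2555*z^3 + 34.805*z^2 + 15.5336*z + 9.5677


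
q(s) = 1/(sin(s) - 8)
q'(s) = -cos(s)/(sin(s) - 8)^2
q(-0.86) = -0.11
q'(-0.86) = -0.01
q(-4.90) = -0.14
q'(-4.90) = -0.00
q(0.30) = -0.13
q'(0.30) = -0.02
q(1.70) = -0.14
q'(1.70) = 0.00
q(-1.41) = -0.11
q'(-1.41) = -0.00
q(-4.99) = -0.14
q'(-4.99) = -0.01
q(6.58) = -0.13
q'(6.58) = -0.02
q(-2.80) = -0.12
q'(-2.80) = 0.01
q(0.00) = -0.12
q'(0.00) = -0.02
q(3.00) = -0.13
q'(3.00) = 0.02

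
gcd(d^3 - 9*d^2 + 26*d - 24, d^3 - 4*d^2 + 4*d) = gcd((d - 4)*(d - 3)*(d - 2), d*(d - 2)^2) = d - 2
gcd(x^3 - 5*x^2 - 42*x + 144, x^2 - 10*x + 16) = x - 8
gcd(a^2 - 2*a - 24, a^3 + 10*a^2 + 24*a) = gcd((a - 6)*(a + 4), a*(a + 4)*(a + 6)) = a + 4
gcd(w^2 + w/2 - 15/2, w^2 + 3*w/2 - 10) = w - 5/2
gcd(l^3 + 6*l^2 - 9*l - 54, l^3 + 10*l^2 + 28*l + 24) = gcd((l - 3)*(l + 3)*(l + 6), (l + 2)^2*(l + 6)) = l + 6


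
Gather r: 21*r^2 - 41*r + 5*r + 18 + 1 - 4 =21*r^2 - 36*r + 15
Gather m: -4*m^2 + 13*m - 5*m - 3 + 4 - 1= -4*m^2 + 8*m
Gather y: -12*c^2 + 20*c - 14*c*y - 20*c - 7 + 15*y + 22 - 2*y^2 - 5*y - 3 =-12*c^2 - 2*y^2 + y*(10 - 14*c) + 12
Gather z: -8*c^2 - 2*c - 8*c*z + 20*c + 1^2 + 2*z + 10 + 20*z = -8*c^2 + 18*c + z*(22 - 8*c) + 11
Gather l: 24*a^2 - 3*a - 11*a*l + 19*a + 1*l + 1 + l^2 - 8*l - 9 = 24*a^2 + 16*a + l^2 + l*(-11*a - 7) - 8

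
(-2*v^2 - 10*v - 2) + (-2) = -2*v^2 - 10*v - 4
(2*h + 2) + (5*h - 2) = 7*h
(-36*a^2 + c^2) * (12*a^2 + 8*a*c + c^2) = -432*a^4 - 288*a^3*c - 24*a^2*c^2 + 8*a*c^3 + c^4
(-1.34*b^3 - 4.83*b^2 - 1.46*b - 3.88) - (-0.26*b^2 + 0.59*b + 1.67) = -1.34*b^3 - 4.57*b^2 - 2.05*b - 5.55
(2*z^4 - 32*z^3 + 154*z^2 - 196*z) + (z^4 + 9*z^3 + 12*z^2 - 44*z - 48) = 3*z^4 - 23*z^3 + 166*z^2 - 240*z - 48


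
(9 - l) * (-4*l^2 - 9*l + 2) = 4*l^3 - 27*l^2 - 83*l + 18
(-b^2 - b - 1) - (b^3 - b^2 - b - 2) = 1 - b^3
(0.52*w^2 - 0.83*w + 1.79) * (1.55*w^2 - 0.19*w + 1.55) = 0.806*w^4 - 1.3853*w^3 + 3.7382*w^2 - 1.6266*w + 2.7745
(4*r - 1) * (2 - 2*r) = -8*r^2 + 10*r - 2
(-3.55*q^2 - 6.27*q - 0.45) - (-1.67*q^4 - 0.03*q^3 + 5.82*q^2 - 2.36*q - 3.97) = 1.67*q^4 + 0.03*q^3 - 9.37*q^2 - 3.91*q + 3.52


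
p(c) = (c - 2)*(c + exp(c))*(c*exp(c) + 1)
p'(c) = (c - 2)*(c + exp(c))*(c*exp(c) + exp(c)) + (c - 2)*(c*exp(c) + 1)*(exp(c) + 1) + (c + exp(c))*(c*exp(c) + 1)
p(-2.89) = 11.63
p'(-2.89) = -8.17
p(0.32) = -4.11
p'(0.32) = -8.49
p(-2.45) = 8.29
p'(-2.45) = -6.99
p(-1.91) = 4.94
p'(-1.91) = -5.41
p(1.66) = -22.89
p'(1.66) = 13.71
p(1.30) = -20.07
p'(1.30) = -19.54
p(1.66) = -22.89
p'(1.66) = 13.71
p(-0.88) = 0.85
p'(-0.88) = -2.82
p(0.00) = -2.00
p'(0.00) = -5.00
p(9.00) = 4141229288.83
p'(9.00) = 9330052245.13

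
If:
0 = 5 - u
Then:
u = 5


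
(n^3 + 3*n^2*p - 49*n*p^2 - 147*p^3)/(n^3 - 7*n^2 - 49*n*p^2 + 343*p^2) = (n + 3*p)/(n - 7)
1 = 1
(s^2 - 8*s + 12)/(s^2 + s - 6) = (s - 6)/(s + 3)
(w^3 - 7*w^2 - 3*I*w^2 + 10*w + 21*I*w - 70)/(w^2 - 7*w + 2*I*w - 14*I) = w - 5*I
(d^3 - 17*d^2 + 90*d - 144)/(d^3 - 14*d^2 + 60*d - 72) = (d^2 - 11*d + 24)/(d^2 - 8*d + 12)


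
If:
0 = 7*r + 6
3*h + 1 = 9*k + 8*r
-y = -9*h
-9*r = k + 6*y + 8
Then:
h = -73/3423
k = 988/1141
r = -6/7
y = -219/1141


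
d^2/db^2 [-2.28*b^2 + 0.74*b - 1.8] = -4.56000000000000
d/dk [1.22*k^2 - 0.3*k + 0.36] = 2.44*k - 0.3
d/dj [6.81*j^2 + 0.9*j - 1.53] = 13.62*j + 0.9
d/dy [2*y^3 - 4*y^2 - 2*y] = 6*y^2 - 8*y - 2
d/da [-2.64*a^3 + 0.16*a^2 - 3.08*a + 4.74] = -7.92*a^2 + 0.32*a - 3.08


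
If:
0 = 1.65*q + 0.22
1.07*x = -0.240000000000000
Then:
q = -0.13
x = -0.22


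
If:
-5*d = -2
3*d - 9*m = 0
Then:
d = 2/5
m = 2/15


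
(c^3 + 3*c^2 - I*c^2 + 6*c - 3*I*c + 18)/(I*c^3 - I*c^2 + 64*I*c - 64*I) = I*(-c^3 - 3*c^2 + I*c^2 - 6*c + 3*I*c - 18)/(c^3 - c^2 + 64*c - 64)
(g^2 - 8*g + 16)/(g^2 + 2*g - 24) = (g - 4)/(g + 6)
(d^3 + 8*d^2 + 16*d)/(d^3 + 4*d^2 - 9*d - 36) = d*(d + 4)/(d^2 - 9)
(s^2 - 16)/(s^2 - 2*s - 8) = (s + 4)/(s + 2)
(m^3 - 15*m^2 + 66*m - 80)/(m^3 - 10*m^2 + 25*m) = (m^2 - 10*m + 16)/(m*(m - 5))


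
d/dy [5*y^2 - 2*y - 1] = 10*y - 2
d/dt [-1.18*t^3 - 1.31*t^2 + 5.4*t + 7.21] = -3.54*t^2 - 2.62*t + 5.4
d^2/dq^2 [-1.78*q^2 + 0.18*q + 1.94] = -3.56000000000000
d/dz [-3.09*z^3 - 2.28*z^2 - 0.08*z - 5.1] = -9.27*z^2 - 4.56*z - 0.08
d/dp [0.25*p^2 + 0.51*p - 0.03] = 0.5*p + 0.51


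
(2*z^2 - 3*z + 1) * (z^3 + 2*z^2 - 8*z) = 2*z^5 + z^4 - 21*z^3 + 26*z^2 - 8*z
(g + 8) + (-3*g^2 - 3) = -3*g^2 + g + 5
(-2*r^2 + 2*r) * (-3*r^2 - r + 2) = 6*r^4 - 4*r^3 - 6*r^2 + 4*r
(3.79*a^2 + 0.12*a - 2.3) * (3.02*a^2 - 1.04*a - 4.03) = 11.4458*a^4 - 3.5792*a^3 - 22.3445*a^2 + 1.9084*a + 9.269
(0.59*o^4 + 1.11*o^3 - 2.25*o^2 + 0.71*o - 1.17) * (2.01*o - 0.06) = 1.1859*o^5 + 2.1957*o^4 - 4.5891*o^3 + 1.5621*o^2 - 2.3943*o + 0.0702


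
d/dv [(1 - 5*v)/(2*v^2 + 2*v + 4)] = (-5*v^2 - 5*v + (2*v + 1)*(5*v - 1) - 10)/(2*(v^2 + v + 2)^2)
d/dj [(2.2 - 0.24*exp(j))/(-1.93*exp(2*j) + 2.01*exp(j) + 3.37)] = (-0.4632*exp(2*j) + 8.492*exp(j) - 5.2308)*exp(j)/(3.7249*exp(4*j) - 7.7586*exp(3*j) - 8.9681*exp(2*j) + 13.5474*exp(j) + 11.3569)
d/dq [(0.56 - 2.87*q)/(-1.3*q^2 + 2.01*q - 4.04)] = (-3.731*q^2 + 1.456*q + 10.4692)/(1.69*q^4 - 5.226*q^3 + 14.5441*q^2 - 16.2408*q + 16.3216)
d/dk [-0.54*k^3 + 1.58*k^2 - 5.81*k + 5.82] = -1.62*k^2 + 3.16*k - 5.81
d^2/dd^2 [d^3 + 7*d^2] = 6*d + 14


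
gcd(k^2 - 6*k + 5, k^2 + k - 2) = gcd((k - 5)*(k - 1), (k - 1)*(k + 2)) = k - 1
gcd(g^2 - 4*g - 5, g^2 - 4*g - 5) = g^2 - 4*g - 5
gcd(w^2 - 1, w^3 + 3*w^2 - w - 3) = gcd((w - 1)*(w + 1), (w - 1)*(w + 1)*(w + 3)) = w^2 - 1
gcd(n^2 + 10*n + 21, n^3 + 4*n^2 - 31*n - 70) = n + 7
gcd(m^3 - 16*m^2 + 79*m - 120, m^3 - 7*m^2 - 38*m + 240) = m^2 - 13*m + 40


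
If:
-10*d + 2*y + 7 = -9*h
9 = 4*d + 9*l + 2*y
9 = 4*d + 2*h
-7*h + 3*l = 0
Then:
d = 19/5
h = -31/10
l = -217/30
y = 589/20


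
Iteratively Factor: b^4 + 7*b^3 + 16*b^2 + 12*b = (b)*(b^3 + 7*b^2 + 16*b + 12) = b*(b + 2)*(b^2 + 5*b + 6) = b*(b + 2)*(b + 3)*(b + 2)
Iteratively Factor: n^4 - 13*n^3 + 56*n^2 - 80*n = (n - 4)*(n^3 - 9*n^2 + 20*n) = (n - 4)^2*(n^2 - 5*n) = (n - 5)*(n - 4)^2*(n)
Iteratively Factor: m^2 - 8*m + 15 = (m - 5)*(m - 3)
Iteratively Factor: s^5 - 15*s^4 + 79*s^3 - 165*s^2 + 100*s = (s - 1)*(s^4 - 14*s^3 + 65*s^2 - 100*s) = (s - 4)*(s - 1)*(s^3 - 10*s^2 + 25*s) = (s - 5)*(s - 4)*(s - 1)*(s^2 - 5*s) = (s - 5)^2*(s - 4)*(s - 1)*(s)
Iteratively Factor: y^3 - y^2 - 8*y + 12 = (y - 2)*(y^2 + y - 6) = (y - 2)^2*(y + 3)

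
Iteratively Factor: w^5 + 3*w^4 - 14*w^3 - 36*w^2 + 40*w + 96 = (w + 2)*(w^4 + w^3 - 16*w^2 - 4*w + 48) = (w - 3)*(w + 2)*(w^3 + 4*w^2 - 4*w - 16) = (w - 3)*(w + 2)*(w + 4)*(w^2 - 4) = (w - 3)*(w + 2)^2*(w + 4)*(w - 2)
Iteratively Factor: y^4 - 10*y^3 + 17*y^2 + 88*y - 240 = (y - 4)*(y^3 - 6*y^2 - 7*y + 60) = (y - 4)^2*(y^2 - 2*y - 15) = (y - 5)*(y - 4)^2*(y + 3)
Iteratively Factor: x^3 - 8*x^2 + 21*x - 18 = (x - 3)*(x^2 - 5*x + 6) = (x - 3)*(x - 2)*(x - 3)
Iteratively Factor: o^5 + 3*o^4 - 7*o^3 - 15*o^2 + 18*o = (o)*(o^4 + 3*o^3 - 7*o^2 - 15*o + 18) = o*(o + 3)*(o^3 - 7*o + 6) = o*(o + 3)^2*(o^2 - 3*o + 2) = o*(o - 1)*(o + 3)^2*(o - 2)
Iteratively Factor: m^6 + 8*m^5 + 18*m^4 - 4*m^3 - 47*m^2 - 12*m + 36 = (m + 2)*(m^5 + 6*m^4 + 6*m^3 - 16*m^2 - 15*m + 18) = (m + 2)^2*(m^4 + 4*m^3 - 2*m^2 - 12*m + 9) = (m - 1)*(m + 2)^2*(m^3 + 5*m^2 + 3*m - 9) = (m - 1)^2*(m + 2)^2*(m^2 + 6*m + 9) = (m - 1)^2*(m + 2)^2*(m + 3)*(m + 3)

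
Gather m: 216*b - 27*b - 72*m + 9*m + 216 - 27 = 189*b - 63*m + 189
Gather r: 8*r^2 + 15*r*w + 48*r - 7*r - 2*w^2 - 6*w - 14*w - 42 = 8*r^2 + r*(15*w + 41) - 2*w^2 - 20*w - 42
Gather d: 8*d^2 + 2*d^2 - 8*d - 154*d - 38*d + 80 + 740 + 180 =10*d^2 - 200*d + 1000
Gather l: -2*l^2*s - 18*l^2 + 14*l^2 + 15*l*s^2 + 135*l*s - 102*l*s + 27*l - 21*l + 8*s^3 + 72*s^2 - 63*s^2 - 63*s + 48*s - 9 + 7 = l^2*(-2*s - 4) + l*(15*s^2 + 33*s + 6) + 8*s^3 + 9*s^2 - 15*s - 2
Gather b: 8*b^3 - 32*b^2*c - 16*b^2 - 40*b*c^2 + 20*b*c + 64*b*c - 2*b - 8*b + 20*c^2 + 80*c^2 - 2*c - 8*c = 8*b^3 + b^2*(-32*c - 16) + b*(-40*c^2 + 84*c - 10) + 100*c^2 - 10*c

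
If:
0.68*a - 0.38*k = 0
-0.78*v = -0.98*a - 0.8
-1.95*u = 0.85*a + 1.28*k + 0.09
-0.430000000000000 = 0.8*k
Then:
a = -0.30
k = -0.54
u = 0.44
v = 0.65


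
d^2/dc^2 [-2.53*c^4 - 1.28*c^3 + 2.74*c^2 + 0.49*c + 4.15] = -30.36*c^2 - 7.68*c + 5.48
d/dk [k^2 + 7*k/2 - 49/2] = 2*k + 7/2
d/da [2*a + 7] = 2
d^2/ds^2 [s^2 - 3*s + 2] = 2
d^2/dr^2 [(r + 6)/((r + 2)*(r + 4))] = 2*(r^3 + 18*r^2 + 84*r + 120)/(r^6 + 18*r^5 + 132*r^4 + 504*r^3 + 1056*r^2 + 1152*r + 512)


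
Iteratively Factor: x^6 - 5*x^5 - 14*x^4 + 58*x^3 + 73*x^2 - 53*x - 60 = (x - 4)*(x^5 - x^4 - 18*x^3 - 14*x^2 + 17*x + 15) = (x - 4)*(x + 1)*(x^4 - 2*x^3 - 16*x^2 + 2*x + 15) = (x - 4)*(x - 1)*(x + 1)*(x^3 - x^2 - 17*x - 15) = (x - 4)*(x - 1)*(x + 1)*(x + 3)*(x^2 - 4*x - 5) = (x - 5)*(x - 4)*(x - 1)*(x + 1)*(x + 3)*(x + 1)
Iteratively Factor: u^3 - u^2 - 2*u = (u + 1)*(u^2 - 2*u) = (u - 2)*(u + 1)*(u)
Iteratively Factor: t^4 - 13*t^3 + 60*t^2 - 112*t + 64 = (t - 1)*(t^3 - 12*t^2 + 48*t - 64) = (t - 4)*(t - 1)*(t^2 - 8*t + 16) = (t - 4)^2*(t - 1)*(t - 4)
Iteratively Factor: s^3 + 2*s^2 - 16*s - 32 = (s + 4)*(s^2 - 2*s - 8) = (s - 4)*(s + 4)*(s + 2)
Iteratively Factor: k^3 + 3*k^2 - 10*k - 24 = (k + 4)*(k^2 - k - 6) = (k - 3)*(k + 4)*(k + 2)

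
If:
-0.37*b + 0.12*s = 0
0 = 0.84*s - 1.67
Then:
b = 0.64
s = 1.99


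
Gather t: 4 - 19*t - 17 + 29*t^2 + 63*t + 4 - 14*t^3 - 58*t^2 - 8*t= -14*t^3 - 29*t^2 + 36*t - 9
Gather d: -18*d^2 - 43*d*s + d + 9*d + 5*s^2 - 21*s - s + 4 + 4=-18*d^2 + d*(10 - 43*s) + 5*s^2 - 22*s + 8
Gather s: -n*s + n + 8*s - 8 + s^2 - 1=n + s^2 + s*(8 - n) - 9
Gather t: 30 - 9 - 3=18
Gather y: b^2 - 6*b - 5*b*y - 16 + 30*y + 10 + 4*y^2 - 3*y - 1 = b^2 - 6*b + 4*y^2 + y*(27 - 5*b) - 7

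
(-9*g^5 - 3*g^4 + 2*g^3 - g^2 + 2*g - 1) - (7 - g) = -9*g^5 - 3*g^4 + 2*g^3 - g^2 + 3*g - 8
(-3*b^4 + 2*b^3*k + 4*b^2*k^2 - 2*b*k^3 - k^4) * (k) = -3*b^4*k + 2*b^3*k^2 + 4*b^2*k^3 - 2*b*k^4 - k^5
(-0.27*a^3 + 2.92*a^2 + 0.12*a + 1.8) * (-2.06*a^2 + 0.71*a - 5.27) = 0.5562*a^5 - 6.2069*a^4 + 3.2489*a^3 - 19.0112*a^2 + 0.6456*a - 9.486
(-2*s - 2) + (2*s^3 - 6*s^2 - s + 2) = 2*s^3 - 6*s^2 - 3*s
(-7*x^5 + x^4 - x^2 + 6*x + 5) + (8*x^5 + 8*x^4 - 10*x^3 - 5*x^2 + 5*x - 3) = x^5 + 9*x^4 - 10*x^3 - 6*x^2 + 11*x + 2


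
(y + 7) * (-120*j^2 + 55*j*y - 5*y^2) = -120*j^2*y - 840*j^2 + 55*j*y^2 + 385*j*y - 5*y^3 - 35*y^2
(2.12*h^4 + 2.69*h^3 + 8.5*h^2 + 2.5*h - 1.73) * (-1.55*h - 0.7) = -3.286*h^5 - 5.6535*h^4 - 15.058*h^3 - 9.825*h^2 + 0.9315*h + 1.211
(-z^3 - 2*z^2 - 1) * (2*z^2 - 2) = -2*z^5 - 4*z^4 + 2*z^3 + 2*z^2 + 2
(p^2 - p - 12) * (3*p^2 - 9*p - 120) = 3*p^4 - 12*p^3 - 147*p^2 + 228*p + 1440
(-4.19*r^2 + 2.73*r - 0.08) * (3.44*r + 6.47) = -14.4136*r^3 - 17.7181*r^2 + 17.3879*r - 0.5176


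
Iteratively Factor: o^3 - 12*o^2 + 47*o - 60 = (o - 4)*(o^2 - 8*o + 15) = (o - 4)*(o - 3)*(o - 5)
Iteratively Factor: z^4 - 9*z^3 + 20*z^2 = (z)*(z^3 - 9*z^2 + 20*z) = z^2*(z^2 - 9*z + 20) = z^2*(z - 4)*(z - 5)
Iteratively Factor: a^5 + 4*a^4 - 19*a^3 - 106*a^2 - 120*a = (a)*(a^4 + 4*a^3 - 19*a^2 - 106*a - 120) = a*(a + 2)*(a^3 + 2*a^2 - 23*a - 60) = a*(a - 5)*(a + 2)*(a^2 + 7*a + 12) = a*(a - 5)*(a + 2)*(a + 4)*(a + 3)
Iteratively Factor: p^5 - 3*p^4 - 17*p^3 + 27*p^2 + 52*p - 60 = (p + 2)*(p^4 - 5*p^3 - 7*p^2 + 41*p - 30) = (p + 2)*(p + 3)*(p^3 - 8*p^2 + 17*p - 10) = (p - 1)*(p + 2)*(p + 3)*(p^2 - 7*p + 10) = (p - 5)*(p - 1)*(p + 2)*(p + 3)*(p - 2)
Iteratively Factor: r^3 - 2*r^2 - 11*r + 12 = (r + 3)*(r^2 - 5*r + 4) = (r - 4)*(r + 3)*(r - 1)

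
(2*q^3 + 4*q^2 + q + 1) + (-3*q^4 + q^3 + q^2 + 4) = -3*q^4 + 3*q^3 + 5*q^2 + q + 5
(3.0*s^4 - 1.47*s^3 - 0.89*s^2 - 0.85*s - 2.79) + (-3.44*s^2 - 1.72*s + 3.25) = 3.0*s^4 - 1.47*s^3 - 4.33*s^2 - 2.57*s + 0.46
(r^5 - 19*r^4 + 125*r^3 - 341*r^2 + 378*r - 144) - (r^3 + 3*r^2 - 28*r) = r^5 - 19*r^4 + 124*r^3 - 344*r^2 + 406*r - 144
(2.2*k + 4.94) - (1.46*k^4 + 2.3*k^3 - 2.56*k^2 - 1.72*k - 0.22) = -1.46*k^4 - 2.3*k^3 + 2.56*k^2 + 3.92*k + 5.16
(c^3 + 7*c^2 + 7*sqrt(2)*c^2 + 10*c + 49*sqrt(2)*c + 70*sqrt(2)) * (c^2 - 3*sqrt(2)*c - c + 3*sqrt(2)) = c^5 + 4*sqrt(2)*c^4 + 6*c^4 - 39*c^3 + 24*sqrt(2)*c^3 - 262*c^2 + 12*sqrt(2)*c^2 - 126*c - 40*sqrt(2)*c + 420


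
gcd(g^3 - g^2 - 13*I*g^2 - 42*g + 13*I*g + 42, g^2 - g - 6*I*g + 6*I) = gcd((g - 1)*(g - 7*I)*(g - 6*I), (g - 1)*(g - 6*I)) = g^2 + g*(-1 - 6*I) + 6*I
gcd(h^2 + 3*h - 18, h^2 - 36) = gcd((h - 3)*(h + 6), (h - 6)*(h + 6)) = h + 6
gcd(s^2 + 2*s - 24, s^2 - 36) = s + 6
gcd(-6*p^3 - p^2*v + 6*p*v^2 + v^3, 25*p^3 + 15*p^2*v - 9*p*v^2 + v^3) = p + v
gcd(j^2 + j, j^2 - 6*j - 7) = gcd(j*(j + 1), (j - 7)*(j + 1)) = j + 1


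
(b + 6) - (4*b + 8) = -3*b - 2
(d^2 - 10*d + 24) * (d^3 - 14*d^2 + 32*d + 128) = d^5 - 24*d^4 + 196*d^3 - 528*d^2 - 512*d + 3072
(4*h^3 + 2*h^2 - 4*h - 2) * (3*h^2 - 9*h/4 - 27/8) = 12*h^5 - 3*h^4 - 30*h^3 - 15*h^2/4 + 18*h + 27/4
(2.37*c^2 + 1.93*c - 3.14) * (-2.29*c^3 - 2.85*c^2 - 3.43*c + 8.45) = -5.4273*c^5 - 11.1742*c^4 - 6.439*c^3 + 22.3556*c^2 + 27.0787*c - 26.533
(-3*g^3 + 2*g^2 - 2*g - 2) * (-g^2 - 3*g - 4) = 3*g^5 + 7*g^4 + 8*g^3 + 14*g + 8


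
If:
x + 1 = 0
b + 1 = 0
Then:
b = -1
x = -1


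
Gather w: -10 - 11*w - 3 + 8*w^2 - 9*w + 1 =8*w^2 - 20*w - 12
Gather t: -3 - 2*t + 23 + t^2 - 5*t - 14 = t^2 - 7*t + 6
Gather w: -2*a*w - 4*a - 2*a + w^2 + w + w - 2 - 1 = -6*a + w^2 + w*(2 - 2*a) - 3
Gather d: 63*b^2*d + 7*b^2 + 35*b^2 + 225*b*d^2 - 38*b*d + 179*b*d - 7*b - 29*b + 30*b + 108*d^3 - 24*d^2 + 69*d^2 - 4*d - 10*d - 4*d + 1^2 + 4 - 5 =42*b^2 - 6*b + 108*d^3 + d^2*(225*b + 45) + d*(63*b^2 + 141*b - 18)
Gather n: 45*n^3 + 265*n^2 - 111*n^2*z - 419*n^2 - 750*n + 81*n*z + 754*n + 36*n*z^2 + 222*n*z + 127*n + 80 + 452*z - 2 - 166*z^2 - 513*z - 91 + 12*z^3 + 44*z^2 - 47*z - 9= 45*n^3 + n^2*(-111*z - 154) + n*(36*z^2 + 303*z + 131) + 12*z^3 - 122*z^2 - 108*z - 22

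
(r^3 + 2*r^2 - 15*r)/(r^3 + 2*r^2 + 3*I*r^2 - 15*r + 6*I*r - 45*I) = r/(r + 3*I)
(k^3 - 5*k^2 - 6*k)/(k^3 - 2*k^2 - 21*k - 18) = k/(k + 3)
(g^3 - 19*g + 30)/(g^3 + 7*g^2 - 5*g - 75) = (g - 2)/(g + 5)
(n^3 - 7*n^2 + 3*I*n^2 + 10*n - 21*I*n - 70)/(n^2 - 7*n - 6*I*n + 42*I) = (n^2 + 3*I*n + 10)/(n - 6*I)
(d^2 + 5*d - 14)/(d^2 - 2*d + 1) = (d^2 + 5*d - 14)/(d^2 - 2*d + 1)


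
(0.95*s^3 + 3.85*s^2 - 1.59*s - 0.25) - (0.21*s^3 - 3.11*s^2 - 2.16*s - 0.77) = 0.74*s^3 + 6.96*s^2 + 0.57*s + 0.52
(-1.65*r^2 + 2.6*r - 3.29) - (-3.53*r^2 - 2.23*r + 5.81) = 1.88*r^2 + 4.83*r - 9.1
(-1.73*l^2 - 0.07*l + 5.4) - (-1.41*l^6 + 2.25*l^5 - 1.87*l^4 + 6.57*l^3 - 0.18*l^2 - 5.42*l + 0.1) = 1.41*l^6 - 2.25*l^5 + 1.87*l^4 - 6.57*l^3 - 1.55*l^2 + 5.35*l + 5.3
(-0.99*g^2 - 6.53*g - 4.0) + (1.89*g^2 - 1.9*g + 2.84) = 0.9*g^2 - 8.43*g - 1.16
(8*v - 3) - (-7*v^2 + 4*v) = 7*v^2 + 4*v - 3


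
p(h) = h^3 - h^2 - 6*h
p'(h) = 3*h^2 - 2*h - 6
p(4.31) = 35.63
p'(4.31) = 41.11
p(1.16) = -6.74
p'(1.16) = -4.28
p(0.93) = -5.64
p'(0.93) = -5.27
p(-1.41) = 3.67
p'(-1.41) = 2.78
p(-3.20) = -23.81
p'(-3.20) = 31.12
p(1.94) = -8.10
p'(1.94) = 1.41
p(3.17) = 2.79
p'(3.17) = 17.81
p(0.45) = -2.81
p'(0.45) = -6.29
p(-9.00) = -756.00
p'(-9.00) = 255.00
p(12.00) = 1512.00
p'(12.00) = 402.00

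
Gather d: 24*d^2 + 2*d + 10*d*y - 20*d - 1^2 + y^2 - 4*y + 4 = 24*d^2 + d*(10*y - 18) + y^2 - 4*y + 3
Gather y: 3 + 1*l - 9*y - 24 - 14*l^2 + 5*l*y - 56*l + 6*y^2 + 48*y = -14*l^2 - 55*l + 6*y^2 + y*(5*l + 39) - 21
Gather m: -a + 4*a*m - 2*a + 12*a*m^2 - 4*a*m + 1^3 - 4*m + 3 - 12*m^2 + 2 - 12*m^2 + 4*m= -3*a + m^2*(12*a - 24) + 6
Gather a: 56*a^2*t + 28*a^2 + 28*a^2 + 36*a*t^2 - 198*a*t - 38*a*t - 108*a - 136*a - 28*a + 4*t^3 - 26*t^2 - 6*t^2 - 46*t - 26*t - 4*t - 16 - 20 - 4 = a^2*(56*t + 56) + a*(36*t^2 - 236*t - 272) + 4*t^3 - 32*t^2 - 76*t - 40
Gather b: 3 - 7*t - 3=-7*t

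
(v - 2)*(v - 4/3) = v^2 - 10*v/3 + 8/3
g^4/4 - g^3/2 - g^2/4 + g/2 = g*(g/4 + 1/4)*(g - 2)*(g - 1)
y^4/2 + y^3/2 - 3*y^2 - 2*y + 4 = (y/2 + 1)*(y - 2)*(y - 1)*(y + 2)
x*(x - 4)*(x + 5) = x^3 + x^2 - 20*x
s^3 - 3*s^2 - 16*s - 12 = (s - 6)*(s + 1)*(s + 2)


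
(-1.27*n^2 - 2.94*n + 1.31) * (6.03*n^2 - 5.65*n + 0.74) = -7.6581*n^4 - 10.5527*n^3 + 23.5705*n^2 - 9.5771*n + 0.9694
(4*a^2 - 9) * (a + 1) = 4*a^3 + 4*a^2 - 9*a - 9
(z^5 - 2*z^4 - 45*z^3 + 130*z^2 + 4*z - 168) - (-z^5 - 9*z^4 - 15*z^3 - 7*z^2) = 2*z^5 + 7*z^4 - 30*z^3 + 137*z^2 + 4*z - 168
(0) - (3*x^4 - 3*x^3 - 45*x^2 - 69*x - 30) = -3*x^4 + 3*x^3 + 45*x^2 + 69*x + 30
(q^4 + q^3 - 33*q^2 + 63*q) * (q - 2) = q^5 - q^4 - 35*q^3 + 129*q^2 - 126*q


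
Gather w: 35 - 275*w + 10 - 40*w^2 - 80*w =-40*w^2 - 355*w + 45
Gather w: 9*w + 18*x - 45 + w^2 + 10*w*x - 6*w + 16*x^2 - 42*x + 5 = w^2 + w*(10*x + 3) + 16*x^2 - 24*x - 40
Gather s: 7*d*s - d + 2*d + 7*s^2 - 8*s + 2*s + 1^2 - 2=d + 7*s^2 + s*(7*d - 6) - 1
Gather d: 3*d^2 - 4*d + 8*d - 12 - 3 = 3*d^2 + 4*d - 15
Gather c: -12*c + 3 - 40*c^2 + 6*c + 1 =-40*c^2 - 6*c + 4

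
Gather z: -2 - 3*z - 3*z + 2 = -6*z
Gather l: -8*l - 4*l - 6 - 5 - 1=-12*l - 12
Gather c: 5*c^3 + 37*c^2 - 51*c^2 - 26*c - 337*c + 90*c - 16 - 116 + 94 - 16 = 5*c^3 - 14*c^2 - 273*c - 54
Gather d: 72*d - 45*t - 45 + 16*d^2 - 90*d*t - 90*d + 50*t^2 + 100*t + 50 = 16*d^2 + d*(-90*t - 18) + 50*t^2 + 55*t + 5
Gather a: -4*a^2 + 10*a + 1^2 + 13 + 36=-4*a^2 + 10*a + 50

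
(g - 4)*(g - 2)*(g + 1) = g^3 - 5*g^2 + 2*g + 8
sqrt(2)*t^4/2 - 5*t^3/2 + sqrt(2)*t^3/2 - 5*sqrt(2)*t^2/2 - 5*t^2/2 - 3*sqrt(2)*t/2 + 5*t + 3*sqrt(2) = (t - 1)*(t + 2)*(t - 3*sqrt(2))*(sqrt(2)*t/2 + 1/2)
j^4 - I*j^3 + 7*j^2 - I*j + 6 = (j - 3*I)*(j - I)*(j + I)*(j + 2*I)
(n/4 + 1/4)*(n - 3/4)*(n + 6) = n^3/4 + 25*n^2/16 + 3*n/16 - 9/8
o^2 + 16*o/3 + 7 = (o + 7/3)*(o + 3)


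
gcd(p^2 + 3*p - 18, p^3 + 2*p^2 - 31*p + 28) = 1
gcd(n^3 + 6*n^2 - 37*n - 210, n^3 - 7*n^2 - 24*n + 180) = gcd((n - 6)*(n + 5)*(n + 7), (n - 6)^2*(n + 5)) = n^2 - n - 30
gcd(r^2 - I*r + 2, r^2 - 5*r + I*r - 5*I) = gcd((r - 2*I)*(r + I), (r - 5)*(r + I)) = r + I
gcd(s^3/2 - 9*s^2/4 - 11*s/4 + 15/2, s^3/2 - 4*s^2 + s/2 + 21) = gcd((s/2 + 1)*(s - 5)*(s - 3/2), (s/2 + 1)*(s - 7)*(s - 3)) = s + 2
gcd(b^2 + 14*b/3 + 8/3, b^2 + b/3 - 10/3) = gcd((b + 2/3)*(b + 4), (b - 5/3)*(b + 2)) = 1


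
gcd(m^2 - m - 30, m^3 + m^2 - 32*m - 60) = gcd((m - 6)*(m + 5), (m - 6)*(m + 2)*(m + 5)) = m^2 - m - 30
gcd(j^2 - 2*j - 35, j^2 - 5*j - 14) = j - 7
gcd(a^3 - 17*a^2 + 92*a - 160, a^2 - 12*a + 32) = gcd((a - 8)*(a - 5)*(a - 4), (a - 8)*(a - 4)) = a^2 - 12*a + 32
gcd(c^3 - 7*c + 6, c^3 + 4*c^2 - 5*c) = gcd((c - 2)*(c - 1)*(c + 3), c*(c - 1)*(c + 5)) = c - 1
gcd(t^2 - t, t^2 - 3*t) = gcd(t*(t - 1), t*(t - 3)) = t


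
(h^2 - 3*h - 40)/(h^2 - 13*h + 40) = (h + 5)/(h - 5)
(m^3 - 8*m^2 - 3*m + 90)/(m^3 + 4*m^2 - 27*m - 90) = (m - 6)/(m + 6)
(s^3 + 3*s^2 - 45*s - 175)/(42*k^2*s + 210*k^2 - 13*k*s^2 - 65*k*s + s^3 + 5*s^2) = (s^2 - 2*s - 35)/(42*k^2 - 13*k*s + s^2)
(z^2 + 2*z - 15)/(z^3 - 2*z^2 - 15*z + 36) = (z + 5)/(z^2 + z - 12)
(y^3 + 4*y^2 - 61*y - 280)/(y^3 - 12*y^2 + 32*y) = (y^2 + 12*y + 35)/(y*(y - 4))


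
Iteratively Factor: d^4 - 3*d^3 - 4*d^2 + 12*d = (d - 2)*(d^3 - d^2 - 6*d) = d*(d - 2)*(d^2 - d - 6) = d*(d - 2)*(d + 2)*(d - 3)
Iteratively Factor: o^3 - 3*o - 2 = (o + 1)*(o^2 - o - 2) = (o + 1)^2*(o - 2)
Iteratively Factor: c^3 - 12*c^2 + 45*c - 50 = (c - 5)*(c^2 - 7*c + 10) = (c - 5)*(c - 2)*(c - 5)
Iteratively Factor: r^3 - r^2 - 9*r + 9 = (r - 1)*(r^2 - 9) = (r - 3)*(r - 1)*(r + 3)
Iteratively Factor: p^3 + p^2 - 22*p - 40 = (p + 2)*(p^2 - p - 20) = (p - 5)*(p + 2)*(p + 4)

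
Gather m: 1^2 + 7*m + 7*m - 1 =14*m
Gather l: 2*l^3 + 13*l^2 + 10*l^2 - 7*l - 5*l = 2*l^3 + 23*l^2 - 12*l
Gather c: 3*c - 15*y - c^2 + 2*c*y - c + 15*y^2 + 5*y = -c^2 + c*(2*y + 2) + 15*y^2 - 10*y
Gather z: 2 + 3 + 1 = 6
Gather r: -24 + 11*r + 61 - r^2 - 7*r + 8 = -r^2 + 4*r + 45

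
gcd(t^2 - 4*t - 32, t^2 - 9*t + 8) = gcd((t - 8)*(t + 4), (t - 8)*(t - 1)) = t - 8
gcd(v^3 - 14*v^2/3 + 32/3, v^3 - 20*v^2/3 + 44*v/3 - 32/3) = v - 2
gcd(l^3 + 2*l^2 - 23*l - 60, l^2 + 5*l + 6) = l + 3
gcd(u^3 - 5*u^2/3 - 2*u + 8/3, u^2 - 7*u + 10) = u - 2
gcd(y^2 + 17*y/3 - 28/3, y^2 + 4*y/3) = 1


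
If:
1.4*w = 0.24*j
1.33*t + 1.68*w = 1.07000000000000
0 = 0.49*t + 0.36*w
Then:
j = 8.88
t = -1.12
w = 1.52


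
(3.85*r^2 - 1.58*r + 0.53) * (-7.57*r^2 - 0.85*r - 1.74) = -29.1445*r^4 + 8.6881*r^3 - 9.3681*r^2 + 2.2987*r - 0.9222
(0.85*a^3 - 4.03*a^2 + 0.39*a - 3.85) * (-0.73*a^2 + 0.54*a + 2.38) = -0.6205*a^5 + 3.4009*a^4 - 0.4379*a^3 - 6.5703*a^2 - 1.1508*a - 9.163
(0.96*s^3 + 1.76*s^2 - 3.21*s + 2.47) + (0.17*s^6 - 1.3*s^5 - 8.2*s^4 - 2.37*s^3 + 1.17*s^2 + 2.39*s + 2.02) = 0.17*s^6 - 1.3*s^5 - 8.2*s^4 - 1.41*s^3 + 2.93*s^2 - 0.82*s + 4.49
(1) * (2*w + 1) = 2*w + 1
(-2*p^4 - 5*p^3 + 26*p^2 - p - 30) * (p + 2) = -2*p^5 - 9*p^4 + 16*p^3 + 51*p^2 - 32*p - 60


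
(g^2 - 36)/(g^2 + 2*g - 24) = (g - 6)/(g - 4)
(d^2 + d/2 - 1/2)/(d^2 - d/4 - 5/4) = 2*(2*d - 1)/(4*d - 5)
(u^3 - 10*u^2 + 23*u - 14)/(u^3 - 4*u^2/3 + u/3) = 3*(u^2 - 9*u + 14)/(u*(3*u - 1))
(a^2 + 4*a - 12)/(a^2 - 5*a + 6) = (a + 6)/(a - 3)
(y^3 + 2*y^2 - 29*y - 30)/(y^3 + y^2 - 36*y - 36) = (y - 5)/(y - 6)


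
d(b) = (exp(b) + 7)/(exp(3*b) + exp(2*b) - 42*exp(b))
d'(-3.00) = 3.35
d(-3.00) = -3.38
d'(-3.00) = 3.35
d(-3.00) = -3.38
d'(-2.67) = 2.41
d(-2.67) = -2.43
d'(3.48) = -0.00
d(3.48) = 0.00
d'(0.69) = 0.06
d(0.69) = -0.13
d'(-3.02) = 3.41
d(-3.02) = -3.44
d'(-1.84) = 1.05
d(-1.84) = -1.08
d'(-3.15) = 3.89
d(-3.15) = -3.92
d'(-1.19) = 0.55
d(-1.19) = -0.58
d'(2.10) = -0.27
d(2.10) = 0.06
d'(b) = (exp(b) + 7)*(-3*exp(3*b) - 2*exp(2*b) + 42*exp(b))/(exp(3*b) + exp(2*b) - 42*exp(b))^2 + exp(b)/(exp(3*b) + exp(2*b) - 42*exp(b))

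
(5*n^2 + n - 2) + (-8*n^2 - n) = -3*n^2 - 2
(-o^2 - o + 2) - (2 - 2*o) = -o^2 + o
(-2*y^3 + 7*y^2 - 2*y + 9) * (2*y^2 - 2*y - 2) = -4*y^5 + 18*y^4 - 14*y^3 + 8*y^2 - 14*y - 18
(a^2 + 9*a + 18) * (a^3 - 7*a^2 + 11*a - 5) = a^5 + 2*a^4 - 34*a^3 - 32*a^2 + 153*a - 90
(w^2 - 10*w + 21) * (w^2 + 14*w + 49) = w^4 + 4*w^3 - 70*w^2 - 196*w + 1029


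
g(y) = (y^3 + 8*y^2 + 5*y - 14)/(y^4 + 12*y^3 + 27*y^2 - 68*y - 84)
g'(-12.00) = -0.02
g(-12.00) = -0.14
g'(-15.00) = -0.00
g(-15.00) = -0.10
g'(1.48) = -0.65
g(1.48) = -0.17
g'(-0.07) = -0.21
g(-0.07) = 0.18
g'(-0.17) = -0.25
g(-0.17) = 0.20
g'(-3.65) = -0.15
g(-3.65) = 0.22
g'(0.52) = -0.15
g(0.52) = 0.08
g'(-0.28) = -0.31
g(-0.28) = 0.23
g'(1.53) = -0.79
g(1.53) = -0.21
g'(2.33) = -1.55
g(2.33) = 0.63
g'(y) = (3*y^2 + 16*y + 5)/(y^4 + 12*y^3 + 27*y^2 - 68*y - 84) + (-4*y^3 - 36*y^2 - 54*y + 68)*(y^3 + 8*y^2 + 5*y - 14)/(y^4 + 12*y^3 + 27*y^2 - 68*y - 84)^2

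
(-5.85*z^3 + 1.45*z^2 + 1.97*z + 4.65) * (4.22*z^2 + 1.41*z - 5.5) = -24.687*z^5 - 2.1295*z^4 + 42.5329*z^3 + 14.4257*z^2 - 4.2785*z - 25.575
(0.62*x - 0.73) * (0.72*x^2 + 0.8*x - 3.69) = 0.4464*x^3 - 0.0296*x^2 - 2.8718*x + 2.6937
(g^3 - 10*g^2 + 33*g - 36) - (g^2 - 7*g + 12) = g^3 - 11*g^2 + 40*g - 48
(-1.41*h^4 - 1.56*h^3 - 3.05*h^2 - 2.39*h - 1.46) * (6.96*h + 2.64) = -9.8136*h^5 - 14.58*h^4 - 25.3464*h^3 - 24.6864*h^2 - 16.4712*h - 3.8544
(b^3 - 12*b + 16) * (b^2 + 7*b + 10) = b^5 + 7*b^4 - 2*b^3 - 68*b^2 - 8*b + 160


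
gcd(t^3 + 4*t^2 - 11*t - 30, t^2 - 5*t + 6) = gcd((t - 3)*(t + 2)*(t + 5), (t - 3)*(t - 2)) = t - 3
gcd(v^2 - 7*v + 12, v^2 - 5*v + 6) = v - 3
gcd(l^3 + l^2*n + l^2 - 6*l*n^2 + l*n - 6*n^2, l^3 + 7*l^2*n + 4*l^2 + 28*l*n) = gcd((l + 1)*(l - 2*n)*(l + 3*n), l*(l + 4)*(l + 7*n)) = 1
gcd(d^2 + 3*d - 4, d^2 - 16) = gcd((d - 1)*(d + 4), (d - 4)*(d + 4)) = d + 4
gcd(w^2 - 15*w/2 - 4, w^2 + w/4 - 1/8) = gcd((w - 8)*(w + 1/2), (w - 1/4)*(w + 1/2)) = w + 1/2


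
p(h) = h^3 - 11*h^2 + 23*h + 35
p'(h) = 3*h^2 - 22*h + 23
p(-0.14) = 31.56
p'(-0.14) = 26.14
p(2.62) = 37.74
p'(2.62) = -14.05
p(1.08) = 48.27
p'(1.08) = 2.74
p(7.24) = 4.43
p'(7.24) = 20.97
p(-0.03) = 34.30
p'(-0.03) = 23.66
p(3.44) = 24.66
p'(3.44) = -17.18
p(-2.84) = -141.95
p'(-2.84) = 109.68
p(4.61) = 5.23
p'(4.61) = -14.66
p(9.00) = 80.00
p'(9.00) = 68.00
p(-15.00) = -6160.00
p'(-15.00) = 1028.00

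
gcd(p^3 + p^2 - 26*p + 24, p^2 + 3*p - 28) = p - 4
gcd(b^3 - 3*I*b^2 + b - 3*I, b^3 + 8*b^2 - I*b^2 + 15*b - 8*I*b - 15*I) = b - I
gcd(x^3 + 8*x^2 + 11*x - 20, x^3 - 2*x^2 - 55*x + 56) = x - 1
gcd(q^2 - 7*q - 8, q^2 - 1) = q + 1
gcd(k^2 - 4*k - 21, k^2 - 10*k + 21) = k - 7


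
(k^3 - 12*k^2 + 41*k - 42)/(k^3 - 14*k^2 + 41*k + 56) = (k^2 - 5*k + 6)/(k^2 - 7*k - 8)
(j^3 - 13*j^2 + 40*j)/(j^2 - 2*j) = (j^2 - 13*j + 40)/(j - 2)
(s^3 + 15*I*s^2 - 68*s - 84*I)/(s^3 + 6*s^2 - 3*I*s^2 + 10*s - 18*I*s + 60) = (s^2 + 13*I*s - 42)/(s^2 + s*(6 - 5*I) - 30*I)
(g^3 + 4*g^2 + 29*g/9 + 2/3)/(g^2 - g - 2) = (g^3 + 4*g^2 + 29*g/9 + 2/3)/(g^2 - g - 2)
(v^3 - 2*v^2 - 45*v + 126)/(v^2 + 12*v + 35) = (v^2 - 9*v + 18)/(v + 5)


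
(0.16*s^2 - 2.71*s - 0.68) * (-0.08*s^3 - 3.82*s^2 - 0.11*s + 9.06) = -0.0128*s^5 - 0.3944*s^4 + 10.389*s^3 + 4.3453*s^2 - 24.4778*s - 6.1608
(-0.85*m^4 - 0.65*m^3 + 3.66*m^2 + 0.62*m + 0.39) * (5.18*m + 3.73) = -4.403*m^5 - 6.5375*m^4 + 16.5343*m^3 + 16.8634*m^2 + 4.3328*m + 1.4547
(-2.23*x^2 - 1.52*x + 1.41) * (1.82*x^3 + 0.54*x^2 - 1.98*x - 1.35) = -4.0586*x^5 - 3.9706*x^4 + 6.1608*x^3 + 6.7815*x^2 - 0.7398*x - 1.9035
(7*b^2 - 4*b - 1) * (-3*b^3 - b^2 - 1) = -21*b^5 + 5*b^4 + 7*b^3 - 6*b^2 + 4*b + 1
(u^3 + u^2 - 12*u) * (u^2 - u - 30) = u^5 - 43*u^3 - 18*u^2 + 360*u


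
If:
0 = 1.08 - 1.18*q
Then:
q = 0.92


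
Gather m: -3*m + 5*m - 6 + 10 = 2*m + 4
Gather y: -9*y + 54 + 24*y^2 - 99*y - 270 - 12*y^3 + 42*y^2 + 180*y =-12*y^3 + 66*y^2 + 72*y - 216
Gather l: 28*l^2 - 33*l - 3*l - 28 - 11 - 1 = 28*l^2 - 36*l - 40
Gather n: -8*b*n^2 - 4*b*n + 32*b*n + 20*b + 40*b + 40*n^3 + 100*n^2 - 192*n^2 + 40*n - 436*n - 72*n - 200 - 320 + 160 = 60*b + 40*n^3 + n^2*(-8*b - 92) + n*(28*b - 468) - 360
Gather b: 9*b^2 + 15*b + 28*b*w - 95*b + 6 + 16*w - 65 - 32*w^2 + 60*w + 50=9*b^2 + b*(28*w - 80) - 32*w^2 + 76*w - 9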